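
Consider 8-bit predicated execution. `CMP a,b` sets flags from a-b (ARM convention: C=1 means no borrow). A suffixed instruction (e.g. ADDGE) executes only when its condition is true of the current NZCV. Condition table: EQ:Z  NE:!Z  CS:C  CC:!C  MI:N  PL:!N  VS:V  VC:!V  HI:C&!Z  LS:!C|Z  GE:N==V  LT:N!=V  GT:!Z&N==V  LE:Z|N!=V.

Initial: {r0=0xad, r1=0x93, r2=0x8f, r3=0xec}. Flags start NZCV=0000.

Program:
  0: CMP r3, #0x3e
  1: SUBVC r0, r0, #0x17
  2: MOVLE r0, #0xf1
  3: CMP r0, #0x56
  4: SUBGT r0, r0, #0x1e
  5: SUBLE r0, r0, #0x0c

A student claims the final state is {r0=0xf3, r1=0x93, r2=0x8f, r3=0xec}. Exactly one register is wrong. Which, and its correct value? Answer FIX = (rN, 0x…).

0: ✓ CMP  NZCV=1010
1: ✓ SUBVC  r0←0x96
2: ✓ MOVLE  r0←0xf1
3: ✓ CMP  NZCV=1010
4: · SUBGT
5: ✓ SUBLE  r0←0xe5

FIX = (r0, 0xe5)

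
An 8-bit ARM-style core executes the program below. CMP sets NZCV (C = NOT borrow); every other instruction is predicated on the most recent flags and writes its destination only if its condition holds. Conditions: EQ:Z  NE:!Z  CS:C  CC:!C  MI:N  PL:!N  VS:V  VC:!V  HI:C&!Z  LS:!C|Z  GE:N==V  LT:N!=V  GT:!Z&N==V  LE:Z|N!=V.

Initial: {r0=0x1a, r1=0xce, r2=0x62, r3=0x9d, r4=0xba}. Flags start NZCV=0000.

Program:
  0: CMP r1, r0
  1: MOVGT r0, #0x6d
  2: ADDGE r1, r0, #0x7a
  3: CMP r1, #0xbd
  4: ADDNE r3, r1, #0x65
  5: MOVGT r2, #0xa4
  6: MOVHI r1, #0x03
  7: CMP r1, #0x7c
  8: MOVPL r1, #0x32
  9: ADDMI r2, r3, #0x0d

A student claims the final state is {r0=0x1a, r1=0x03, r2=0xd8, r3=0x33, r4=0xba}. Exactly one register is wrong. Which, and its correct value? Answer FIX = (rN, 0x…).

0: ✓ CMP  NZCV=1010
1: · MOVGT
2: · ADDGE
3: ✓ CMP  NZCV=0010
4: ✓ ADDNE  r3←0x33
5: ✓ MOVGT  r2←0xa4
6: ✓ MOVHI  r1←0x03
7: ✓ CMP  NZCV=1000
8: · MOVPL
9: ✓ ADDMI  r2←0x40

FIX = (r2, 0x40)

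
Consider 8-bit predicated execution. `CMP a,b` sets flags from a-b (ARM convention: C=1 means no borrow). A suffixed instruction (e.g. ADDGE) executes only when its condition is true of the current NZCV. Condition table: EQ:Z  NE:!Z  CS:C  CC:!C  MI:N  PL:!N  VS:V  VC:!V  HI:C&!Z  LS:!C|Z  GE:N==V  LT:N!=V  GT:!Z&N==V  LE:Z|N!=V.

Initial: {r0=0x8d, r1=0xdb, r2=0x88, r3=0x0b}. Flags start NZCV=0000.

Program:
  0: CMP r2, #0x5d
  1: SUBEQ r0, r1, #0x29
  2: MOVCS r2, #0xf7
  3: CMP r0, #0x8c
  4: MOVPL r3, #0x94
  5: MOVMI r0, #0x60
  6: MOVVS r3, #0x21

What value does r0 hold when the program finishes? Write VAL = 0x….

[0] flags=0011 → (cmp)
[1] flags=0011 EQ?F → skip
[2] flags=0011 CS?T → r2=0xf7
[3] flags=0010 → (cmp)
[4] flags=0010 PL?T → r3=0x94
[5] flags=0010 MI?F → skip
[6] flags=0010 VS?F → skip

VAL = 0x8d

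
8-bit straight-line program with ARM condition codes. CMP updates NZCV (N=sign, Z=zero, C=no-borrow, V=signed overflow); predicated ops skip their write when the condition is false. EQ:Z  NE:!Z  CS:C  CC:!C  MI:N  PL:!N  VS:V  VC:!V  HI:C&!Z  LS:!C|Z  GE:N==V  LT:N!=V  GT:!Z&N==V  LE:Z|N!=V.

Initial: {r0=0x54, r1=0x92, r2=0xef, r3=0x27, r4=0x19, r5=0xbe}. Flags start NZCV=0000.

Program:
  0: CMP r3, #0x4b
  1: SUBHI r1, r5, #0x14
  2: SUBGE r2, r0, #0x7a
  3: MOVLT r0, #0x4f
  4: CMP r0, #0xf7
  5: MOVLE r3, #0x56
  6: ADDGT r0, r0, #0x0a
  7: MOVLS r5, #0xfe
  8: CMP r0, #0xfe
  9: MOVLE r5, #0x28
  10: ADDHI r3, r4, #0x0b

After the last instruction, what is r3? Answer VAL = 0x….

[0] flags=1000 → (cmp)
[1] flags=1000 HI?F → skip
[2] flags=1000 GE?F → skip
[3] flags=1000 LT?T → r0=0x4f
[4] flags=0000 → (cmp)
[5] flags=0000 LE?F → skip
[6] flags=0000 GT?T → r0=0x59
[7] flags=0000 LS?T → r5=0xfe
[8] flags=0000 → (cmp)
[9] flags=0000 LE?F → skip
[10] flags=0000 HI?F → skip

VAL = 0x27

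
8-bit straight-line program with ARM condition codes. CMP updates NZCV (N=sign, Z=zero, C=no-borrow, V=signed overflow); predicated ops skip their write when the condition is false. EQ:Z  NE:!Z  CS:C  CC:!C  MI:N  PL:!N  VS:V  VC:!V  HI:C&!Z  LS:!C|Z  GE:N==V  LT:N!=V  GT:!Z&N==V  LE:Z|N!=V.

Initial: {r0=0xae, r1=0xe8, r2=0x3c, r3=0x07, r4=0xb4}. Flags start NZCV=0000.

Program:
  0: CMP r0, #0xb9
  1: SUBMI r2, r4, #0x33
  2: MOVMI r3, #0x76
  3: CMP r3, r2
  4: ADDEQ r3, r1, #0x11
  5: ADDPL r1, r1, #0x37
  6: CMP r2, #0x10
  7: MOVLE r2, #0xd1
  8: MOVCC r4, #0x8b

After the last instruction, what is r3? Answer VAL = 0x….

0: ✓ CMP  NZCV=1000
1: ✓ SUBMI  r2←0x81
2: ✓ MOVMI  r3←0x76
3: ✓ CMP  NZCV=1001
4: · ADDEQ
5: · ADDPL
6: ✓ CMP  NZCV=0011
7: ✓ MOVLE  r2←0xd1
8: · MOVCC

VAL = 0x76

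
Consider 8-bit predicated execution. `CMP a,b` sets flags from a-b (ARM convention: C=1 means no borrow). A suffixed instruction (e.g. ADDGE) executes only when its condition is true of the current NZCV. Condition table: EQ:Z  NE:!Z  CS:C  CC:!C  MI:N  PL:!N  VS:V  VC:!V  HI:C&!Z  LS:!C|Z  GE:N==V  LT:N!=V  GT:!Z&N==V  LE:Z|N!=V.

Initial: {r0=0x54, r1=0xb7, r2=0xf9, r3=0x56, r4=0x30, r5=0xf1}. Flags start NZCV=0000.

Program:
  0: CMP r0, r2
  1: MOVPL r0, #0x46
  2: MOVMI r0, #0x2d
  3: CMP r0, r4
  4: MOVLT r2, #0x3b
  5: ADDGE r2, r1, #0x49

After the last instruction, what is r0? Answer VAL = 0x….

0: ✓ CMP  NZCV=0000
1: ✓ MOVPL  r0←0x46
2: · MOVMI
3: ✓ CMP  NZCV=0010
4: · MOVLT
5: ✓ ADDGE  r2←0x00

VAL = 0x46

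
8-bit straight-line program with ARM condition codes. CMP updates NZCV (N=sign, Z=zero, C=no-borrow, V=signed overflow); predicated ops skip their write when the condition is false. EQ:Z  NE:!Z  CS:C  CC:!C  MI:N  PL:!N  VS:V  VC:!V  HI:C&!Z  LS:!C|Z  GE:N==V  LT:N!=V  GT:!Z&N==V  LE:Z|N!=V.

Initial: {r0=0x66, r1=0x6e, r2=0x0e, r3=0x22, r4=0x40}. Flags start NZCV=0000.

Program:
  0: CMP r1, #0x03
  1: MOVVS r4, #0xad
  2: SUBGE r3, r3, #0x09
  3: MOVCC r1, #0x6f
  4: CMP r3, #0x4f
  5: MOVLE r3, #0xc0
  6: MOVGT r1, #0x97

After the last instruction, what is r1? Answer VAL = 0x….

[0] flags=0010 → (cmp)
[1] flags=0010 VS?F → skip
[2] flags=0010 GE?T → r3=0x19
[3] flags=0010 CC?F → skip
[4] flags=1000 → (cmp)
[5] flags=1000 LE?T → r3=0xc0
[6] flags=1000 GT?F → skip

VAL = 0x6e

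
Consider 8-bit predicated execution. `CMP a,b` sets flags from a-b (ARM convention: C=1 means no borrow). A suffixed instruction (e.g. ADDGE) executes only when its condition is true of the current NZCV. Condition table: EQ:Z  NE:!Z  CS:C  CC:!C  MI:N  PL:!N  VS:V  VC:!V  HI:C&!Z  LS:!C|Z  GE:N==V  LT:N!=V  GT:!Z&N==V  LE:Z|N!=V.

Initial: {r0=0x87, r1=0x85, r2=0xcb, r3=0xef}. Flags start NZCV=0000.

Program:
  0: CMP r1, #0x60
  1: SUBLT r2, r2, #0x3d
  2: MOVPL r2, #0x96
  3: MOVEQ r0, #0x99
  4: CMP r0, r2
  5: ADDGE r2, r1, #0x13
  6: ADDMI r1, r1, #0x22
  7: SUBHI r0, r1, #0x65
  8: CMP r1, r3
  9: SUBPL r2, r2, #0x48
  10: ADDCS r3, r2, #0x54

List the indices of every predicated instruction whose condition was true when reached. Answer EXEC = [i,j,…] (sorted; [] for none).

0: ✓ CMP  NZCV=0011
1: ✓ SUBLT  r2←0x8e
2: ✓ MOVPL  r2←0x96
3: · MOVEQ
4: ✓ CMP  NZCV=1000
5: · ADDGE
6: ✓ ADDMI  r1←0xa7
7: · SUBHI
8: ✓ CMP  NZCV=1000
9: · SUBPL
10: · ADDCS

EXEC = [1,2,6]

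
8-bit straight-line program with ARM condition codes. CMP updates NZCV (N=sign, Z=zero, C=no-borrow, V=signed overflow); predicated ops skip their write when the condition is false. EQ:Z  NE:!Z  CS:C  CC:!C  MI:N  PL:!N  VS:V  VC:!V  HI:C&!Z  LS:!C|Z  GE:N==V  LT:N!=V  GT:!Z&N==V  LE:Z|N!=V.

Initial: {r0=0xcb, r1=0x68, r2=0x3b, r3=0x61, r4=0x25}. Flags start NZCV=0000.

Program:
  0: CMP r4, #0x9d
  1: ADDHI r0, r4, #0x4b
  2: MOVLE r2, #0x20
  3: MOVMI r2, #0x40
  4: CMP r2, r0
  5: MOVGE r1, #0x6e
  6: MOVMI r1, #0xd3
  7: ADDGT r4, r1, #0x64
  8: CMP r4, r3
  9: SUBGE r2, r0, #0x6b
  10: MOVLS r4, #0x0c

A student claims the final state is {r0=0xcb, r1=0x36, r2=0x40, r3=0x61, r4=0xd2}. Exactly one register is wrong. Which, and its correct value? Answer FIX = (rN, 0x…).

[0] flags=1001 → (cmp)
[1] flags=1001 HI?F → skip
[2] flags=1001 LE?F → skip
[3] flags=1001 MI?T → r2=0x40
[4] flags=0000 → (cmp)
[5] flags=0000 GE?T → r1=0x6e
[6] flags=0000 MI?F → skip
[7] flags=0000 GT?T → r4=0xd2
[8] flags=0011 → (cmp)
[9] flags=0011 GE?F → skip
[10] flags=0011 LS?F → skip

FIX = (r1, 0x6e)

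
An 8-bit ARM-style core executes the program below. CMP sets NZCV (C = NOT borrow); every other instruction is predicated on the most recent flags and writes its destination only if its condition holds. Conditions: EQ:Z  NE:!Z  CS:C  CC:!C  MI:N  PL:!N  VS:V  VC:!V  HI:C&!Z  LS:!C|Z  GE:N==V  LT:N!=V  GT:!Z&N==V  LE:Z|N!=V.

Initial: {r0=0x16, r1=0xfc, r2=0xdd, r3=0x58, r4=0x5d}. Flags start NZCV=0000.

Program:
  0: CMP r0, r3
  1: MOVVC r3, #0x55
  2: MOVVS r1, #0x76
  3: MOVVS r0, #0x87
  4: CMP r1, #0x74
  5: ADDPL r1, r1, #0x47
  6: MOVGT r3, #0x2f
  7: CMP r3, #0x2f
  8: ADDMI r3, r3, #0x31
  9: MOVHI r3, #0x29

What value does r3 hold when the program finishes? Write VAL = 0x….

VAL = 0x29

[0] flags=1000 → (cmp)
[1] flags=1000 VC?T → r3=0x55
[2] flags=1000 VS?F → skip
[3] flags=1000 VS?F → skip
[4] flags=1010 → (cmp)
[5] flags=1010 PL?F → skip
[6] flags=1010 GT?F → skip
[7] flags=0010 → (cmp)
[8] flags=0010 MI?F → skip
[9] flags=0010 HI?T → r3=0x29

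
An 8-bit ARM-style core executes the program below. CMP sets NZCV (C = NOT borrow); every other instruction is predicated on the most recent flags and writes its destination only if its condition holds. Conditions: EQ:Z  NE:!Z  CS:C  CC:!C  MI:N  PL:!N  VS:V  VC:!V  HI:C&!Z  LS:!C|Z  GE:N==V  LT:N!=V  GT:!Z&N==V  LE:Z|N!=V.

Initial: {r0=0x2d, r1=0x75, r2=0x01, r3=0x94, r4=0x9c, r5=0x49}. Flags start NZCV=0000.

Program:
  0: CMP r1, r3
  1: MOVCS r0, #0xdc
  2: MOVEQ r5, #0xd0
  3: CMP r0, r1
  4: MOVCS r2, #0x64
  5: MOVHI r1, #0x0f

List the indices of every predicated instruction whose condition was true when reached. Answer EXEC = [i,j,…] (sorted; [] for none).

EXEC = []

[0] flags=1001 → (cmp)
[1] flags=1001 CS?F → skip
[2] flags=1001 EQ?F → skip
[3] flags=1000 → (cmp)
[4] flags=1000 CS?F → skip
[5] flags=1000 HI?F → skip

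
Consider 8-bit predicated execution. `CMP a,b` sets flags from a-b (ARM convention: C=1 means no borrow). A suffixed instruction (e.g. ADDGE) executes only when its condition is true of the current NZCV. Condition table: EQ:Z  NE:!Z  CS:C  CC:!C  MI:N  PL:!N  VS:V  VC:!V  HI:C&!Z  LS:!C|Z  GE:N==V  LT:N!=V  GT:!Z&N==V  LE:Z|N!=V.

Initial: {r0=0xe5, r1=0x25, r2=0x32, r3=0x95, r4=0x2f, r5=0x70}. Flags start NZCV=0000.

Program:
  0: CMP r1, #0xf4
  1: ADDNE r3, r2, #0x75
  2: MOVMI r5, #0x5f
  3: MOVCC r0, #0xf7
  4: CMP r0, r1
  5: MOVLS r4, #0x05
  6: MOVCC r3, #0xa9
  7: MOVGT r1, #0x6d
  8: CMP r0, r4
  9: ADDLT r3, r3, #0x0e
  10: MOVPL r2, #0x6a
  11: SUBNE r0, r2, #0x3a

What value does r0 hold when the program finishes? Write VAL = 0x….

VAL = 0xf8

[0] flags=0000 → (cmp)
[1] flags=0000 NE?T → r3=0xa7
[2] flags=0000 MI?F → skip
[3] flags=0000 CC?T → r0=0xf7
[4] flags=1010 → (cmp)
[5] flags=1010 LS?F → skip
[6] flags=1010 CC?F → skip
[7] flags=1010 GT?F → skip
[8] flags=1010 → (cmp)
[9] flags=1010 LT?T → r3=0xb5
[10] flags=1010 PL?F → skip
[11] flags=1010 NE?T → r0=0xf8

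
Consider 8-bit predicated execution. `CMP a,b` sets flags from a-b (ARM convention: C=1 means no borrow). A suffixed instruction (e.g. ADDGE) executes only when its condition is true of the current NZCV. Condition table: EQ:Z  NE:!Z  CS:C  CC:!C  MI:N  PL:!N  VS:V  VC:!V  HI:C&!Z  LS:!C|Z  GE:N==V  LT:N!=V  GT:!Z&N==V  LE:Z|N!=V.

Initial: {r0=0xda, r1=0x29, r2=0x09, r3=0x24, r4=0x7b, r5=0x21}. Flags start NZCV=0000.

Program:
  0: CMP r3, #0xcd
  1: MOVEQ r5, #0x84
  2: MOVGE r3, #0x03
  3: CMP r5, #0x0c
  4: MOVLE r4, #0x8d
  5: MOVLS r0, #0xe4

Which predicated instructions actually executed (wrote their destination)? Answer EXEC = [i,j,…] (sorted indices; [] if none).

EXEC = [2]

0: ✓ CMP  NZCV=0000
1: · MOVEQ
2: ✓ MOVGE  r3←0x03
3: ✓ CMP  NZCV=0010
4: · MOVLE
5: · MOVLS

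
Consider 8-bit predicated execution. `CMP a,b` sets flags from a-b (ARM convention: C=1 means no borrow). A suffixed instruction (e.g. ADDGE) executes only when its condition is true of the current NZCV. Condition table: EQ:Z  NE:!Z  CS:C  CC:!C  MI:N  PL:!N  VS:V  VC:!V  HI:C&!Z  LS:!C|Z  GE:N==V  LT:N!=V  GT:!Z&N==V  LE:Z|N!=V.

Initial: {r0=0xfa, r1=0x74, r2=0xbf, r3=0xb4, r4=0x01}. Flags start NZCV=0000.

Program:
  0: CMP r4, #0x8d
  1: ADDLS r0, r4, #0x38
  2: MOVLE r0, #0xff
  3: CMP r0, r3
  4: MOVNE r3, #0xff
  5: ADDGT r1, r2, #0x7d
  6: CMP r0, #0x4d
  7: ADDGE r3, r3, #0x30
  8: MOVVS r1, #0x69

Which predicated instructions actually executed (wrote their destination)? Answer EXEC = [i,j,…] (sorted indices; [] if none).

[0] flags=0000 → (cmp)
[1] flags=0000 LS?T → r0=0x39
[2] flags=0000 LE?F → skip
[3] flags=1001 → (cmp)
[4] flags=1001 NE?T → r3=0xff
[5] flags=1001 GT?T → r1=0x3c
[6] flags=1000 → (cmp)
[7] flags=1000 GE?F → skip
[8] flags=1000 VS?F → skip

EXEC = [1,4,5]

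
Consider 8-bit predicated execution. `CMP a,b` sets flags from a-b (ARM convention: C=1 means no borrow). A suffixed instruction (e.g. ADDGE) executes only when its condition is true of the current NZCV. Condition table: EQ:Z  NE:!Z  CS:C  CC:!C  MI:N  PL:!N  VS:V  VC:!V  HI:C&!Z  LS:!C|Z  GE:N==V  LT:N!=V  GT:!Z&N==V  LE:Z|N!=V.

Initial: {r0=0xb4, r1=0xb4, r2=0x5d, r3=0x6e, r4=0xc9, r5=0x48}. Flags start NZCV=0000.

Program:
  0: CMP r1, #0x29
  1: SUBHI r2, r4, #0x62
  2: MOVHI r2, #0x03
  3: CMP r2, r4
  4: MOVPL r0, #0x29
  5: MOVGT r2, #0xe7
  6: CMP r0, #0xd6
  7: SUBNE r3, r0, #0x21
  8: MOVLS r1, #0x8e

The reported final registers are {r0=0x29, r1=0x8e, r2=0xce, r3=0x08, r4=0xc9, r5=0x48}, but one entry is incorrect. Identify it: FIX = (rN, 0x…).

[0] flags=1010 → (cmp)
[1] flags=1010 HI?T → r2=0x67
[2] flags=1010 HI?T → r2=0x03
[3] flags=0000 → (cmp)
[4] flags=0000 PL?T → r0=0x29
[5] flags=0000 GT?T → r2=0xe7
[6] flags=0000 → (cmp)
[7] flags=0000 NE?T → r3=0x08
[8] flags=0000 LS?T → r1=0x8e

FIX = (r2, 0xe7)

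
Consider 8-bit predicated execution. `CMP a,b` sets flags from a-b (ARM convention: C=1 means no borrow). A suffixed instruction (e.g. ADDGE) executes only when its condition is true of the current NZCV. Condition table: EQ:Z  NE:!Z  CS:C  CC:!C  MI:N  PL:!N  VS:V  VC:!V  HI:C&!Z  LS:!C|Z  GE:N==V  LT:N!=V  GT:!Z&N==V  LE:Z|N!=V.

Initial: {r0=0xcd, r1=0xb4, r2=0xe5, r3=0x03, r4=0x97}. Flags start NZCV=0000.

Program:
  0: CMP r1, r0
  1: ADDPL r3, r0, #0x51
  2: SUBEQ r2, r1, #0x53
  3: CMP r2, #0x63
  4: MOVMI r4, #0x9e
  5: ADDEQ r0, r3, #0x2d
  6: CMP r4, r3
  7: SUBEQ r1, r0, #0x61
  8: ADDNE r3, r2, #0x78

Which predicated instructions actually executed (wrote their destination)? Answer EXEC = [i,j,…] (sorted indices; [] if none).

EXEC = [4,8]

0: ✓ CMP  NZCV=1000
1: · ADDPL
2: · SUBEQ
3: ✓ CMP  NZCV=1010
4: ✓ MOVMI  r4←0x9e
5: · ADDEQ
6: ✓ CMP  NZCV=1010
7: · SUBEQ
8: ✓ ADDNE  r3←0x5d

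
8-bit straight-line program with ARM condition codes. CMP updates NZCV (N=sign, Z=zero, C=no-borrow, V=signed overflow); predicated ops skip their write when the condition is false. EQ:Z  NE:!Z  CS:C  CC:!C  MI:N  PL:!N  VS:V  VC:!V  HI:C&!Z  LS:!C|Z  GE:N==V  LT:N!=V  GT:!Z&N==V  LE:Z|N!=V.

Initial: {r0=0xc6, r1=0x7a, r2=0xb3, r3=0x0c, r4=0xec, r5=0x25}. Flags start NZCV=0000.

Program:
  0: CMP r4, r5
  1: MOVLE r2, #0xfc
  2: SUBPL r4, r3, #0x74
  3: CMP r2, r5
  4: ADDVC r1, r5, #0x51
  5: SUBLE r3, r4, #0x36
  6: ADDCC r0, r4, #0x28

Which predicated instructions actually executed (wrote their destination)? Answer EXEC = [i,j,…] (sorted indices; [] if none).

[0] flags=1010 → (cmp)
[1] flags=1010 LE?T → r2=0xfc
[2] flags=1010 PL?F → skip
[3] flags=1010 → (cmp)
[4] flags=1010 VC?T → r1=0x76
[5] flags=1010 LE?T → r3=0xb6
[6] flags=1010 CC?F → skip

EXEC = [1,4,5]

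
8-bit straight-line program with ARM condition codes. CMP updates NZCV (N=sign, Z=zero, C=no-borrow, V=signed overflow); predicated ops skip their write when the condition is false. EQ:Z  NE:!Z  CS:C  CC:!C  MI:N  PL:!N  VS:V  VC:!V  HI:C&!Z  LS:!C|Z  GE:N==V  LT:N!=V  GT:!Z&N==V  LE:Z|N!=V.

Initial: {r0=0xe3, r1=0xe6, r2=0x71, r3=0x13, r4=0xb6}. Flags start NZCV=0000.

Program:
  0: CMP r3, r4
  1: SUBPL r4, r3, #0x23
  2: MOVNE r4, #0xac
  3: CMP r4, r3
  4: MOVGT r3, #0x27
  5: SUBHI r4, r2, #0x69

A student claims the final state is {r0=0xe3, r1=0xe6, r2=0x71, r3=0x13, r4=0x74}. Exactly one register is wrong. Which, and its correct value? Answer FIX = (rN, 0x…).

[0] flags=0000 → (cmp)
[1] flags=0000 PL?T → r4=0xf0
[2] flags=0000 NE?T → r4=0xac
[3] flags=1010 → (cmp)
[4] flags=1010 GT?F → skip
[5] flags=1010 HI?T → r4=0x08

FIX = (r4, 0x08)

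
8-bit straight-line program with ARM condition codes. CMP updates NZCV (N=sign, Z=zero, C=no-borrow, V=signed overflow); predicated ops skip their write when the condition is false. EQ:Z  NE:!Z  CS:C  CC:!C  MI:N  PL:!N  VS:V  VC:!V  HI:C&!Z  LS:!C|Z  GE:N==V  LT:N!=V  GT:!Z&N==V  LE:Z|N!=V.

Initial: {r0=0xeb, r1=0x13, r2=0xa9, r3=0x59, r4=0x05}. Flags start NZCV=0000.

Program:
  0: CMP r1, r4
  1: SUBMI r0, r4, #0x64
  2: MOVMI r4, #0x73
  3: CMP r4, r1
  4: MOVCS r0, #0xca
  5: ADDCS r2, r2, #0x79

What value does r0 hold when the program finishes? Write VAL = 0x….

0: ✓ CMP  NZCV=0010
1: · SUBMI
2: · MOVMI
3: ✓ CMP  NZCV=1000
4: · MOVCS
5: · ADDCS

VAL = 0xeb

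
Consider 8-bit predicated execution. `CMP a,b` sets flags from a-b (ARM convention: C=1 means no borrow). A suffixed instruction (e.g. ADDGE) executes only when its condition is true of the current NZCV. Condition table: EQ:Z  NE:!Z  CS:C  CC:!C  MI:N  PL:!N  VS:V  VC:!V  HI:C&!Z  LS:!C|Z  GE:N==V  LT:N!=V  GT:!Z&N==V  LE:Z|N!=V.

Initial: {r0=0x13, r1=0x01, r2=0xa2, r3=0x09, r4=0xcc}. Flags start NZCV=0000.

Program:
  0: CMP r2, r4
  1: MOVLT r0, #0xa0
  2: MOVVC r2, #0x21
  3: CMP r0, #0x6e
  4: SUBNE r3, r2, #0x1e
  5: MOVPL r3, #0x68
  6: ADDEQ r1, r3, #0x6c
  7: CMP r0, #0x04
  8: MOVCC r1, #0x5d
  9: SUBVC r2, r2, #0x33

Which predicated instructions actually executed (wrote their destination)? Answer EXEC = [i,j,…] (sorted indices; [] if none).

[0] flags=1000 → (cmp)
[1] flags=1000 LT?T → r0=0xa0
[2] flags=1000 VC?T → r2=0x21
[3] flags=0011 → (cmp)
[4] flags=0011 NE?T → r3=0x03
[5] flags=0011 PL?T → r3=0x68
[6] flags=0011 EQ?F → skip
[7] flags=1010 → (cmp)
[8] flags=1010 CC?F → skip
[9] flags=1010 VC?T → r2=0xee

EXEC = [1,2,4,5,9]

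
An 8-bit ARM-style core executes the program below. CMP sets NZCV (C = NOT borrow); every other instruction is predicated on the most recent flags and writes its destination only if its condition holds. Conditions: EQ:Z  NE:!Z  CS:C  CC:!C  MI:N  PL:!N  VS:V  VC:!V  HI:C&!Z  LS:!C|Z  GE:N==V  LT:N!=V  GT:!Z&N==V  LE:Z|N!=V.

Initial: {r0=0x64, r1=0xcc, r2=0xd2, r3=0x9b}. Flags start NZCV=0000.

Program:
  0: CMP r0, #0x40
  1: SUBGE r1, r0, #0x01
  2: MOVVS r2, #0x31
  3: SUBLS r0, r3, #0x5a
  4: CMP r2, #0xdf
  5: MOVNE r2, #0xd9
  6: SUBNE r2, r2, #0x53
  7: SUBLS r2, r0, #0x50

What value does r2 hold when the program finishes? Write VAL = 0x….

[0] flags=0010 → (cmp)
[1] flags=0010 GE?T → r1=0x63
[2] flags=0010 VS?F → skip
[3] flags=0010 LS?F → skip
[4] flags=1000 → (cmp)
[5] flags=1000 NE?T → r2=0xd9
[6] flags=1000 NE?T → r2=0x86
[7] flags=1000 LS?T → r2=0x14

VAL = 0x14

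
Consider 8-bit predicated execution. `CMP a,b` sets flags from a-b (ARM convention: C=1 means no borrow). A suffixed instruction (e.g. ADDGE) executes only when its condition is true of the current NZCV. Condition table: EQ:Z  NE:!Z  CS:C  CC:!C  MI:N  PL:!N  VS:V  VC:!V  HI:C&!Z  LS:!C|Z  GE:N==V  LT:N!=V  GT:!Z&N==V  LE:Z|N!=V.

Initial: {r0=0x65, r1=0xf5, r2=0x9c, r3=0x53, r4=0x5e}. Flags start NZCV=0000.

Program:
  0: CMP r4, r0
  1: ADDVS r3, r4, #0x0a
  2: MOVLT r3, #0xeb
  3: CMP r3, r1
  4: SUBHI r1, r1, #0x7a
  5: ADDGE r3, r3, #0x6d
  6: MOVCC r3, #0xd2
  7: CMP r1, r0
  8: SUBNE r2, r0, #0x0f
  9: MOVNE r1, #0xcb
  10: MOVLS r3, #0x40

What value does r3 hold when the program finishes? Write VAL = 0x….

VAL = 0xd2

[0] flags=1000 → (cmp)
[1] flags=1000 VS?F → skip
[2] flags=1000 LT?T → r3=0xeb
[3] flags=1000 → (cmp)
[4] flags=1000 HI?F → skip
[5] flags=1000 GE?F → skip
[6] flags=1000 CC?T → r3=0xd2
[7] flags=1010 → (cmp)
[8] flags=1010 NE?T → r2=0x56
[9] flags=1010 NE?T → r1=0xcb
[10] flags=1010 LS?F → skip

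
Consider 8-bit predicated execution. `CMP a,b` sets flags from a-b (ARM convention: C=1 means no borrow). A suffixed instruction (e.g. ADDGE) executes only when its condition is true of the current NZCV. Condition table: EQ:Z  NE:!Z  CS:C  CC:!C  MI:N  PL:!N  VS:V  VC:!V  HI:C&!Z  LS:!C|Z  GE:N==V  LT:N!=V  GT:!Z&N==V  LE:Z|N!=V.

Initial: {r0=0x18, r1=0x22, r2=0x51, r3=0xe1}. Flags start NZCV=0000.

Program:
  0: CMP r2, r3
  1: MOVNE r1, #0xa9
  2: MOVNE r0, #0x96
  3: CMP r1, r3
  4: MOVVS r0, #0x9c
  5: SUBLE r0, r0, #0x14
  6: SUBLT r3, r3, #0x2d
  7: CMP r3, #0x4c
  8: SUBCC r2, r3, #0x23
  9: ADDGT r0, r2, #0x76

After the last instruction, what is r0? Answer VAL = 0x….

0: ✓ CMP  NZCV=0000
1: ✓ MOVNE  r1←0xa9
2: ✓ MOVNE  r0←0x96
3: ✓ CMP  NZCV=1000
4: · MOVVS
5: ✓ SUBLE  r0←0x82
6: ✓ SUBLT  r3←0xb4
7: ✓ CMP  NZCV=0011
8: · SUBCC
9: · ADDGT

VAL = 0x82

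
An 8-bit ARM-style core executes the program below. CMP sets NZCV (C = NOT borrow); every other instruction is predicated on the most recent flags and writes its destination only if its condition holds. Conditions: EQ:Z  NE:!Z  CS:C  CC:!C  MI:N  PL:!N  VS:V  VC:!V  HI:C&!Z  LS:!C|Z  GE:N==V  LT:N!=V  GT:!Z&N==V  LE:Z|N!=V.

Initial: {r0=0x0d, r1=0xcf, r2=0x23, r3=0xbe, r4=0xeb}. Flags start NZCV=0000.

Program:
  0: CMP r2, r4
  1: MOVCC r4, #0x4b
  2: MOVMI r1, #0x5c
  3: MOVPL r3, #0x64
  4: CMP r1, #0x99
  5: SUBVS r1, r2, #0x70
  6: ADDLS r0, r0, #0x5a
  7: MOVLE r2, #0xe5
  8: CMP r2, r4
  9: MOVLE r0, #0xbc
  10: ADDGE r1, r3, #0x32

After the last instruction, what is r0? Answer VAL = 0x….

VAL = 0xbc

[0] flags=0000 → (cmp)
[1] flags=0000 CC?T → r4=0x4b
[2] flags=0000 MI?F → skip
[3] flags=0000 PL?T → r3=0x64
[4] flags=0010 → (cmp)
[5] flags=0010 VS?F → skip
[6] flags=0010 LS?F → skip
[7] flags=0010 LE?F → skip
[8] flags=1000 → (cmp)
[9] flags=1000 LE?T → r0=0xbc
[10] flags=1000 GE?F → skip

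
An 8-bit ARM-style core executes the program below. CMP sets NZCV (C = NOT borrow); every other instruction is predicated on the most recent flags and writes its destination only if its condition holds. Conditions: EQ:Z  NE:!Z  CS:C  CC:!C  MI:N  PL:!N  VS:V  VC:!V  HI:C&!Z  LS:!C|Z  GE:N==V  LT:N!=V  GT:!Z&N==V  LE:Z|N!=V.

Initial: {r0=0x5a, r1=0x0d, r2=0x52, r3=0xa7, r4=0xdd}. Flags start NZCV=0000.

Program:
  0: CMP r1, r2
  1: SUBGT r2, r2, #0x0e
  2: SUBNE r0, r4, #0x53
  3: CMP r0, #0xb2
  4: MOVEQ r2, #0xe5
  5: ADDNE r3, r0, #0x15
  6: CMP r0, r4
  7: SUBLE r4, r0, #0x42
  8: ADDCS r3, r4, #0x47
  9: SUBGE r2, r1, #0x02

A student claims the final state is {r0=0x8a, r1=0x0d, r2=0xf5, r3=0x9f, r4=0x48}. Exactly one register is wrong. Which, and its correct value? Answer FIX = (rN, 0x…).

0: ✓ CMP  NZCV=1000
1: · SUBGT
2: ✓ SUBNE  r0←0x8a
3: ✓ CMP  NZCV=1000
4: · MOVEQ
5: ✓ ADDNE  r3←0x9f
6: ✓ CMP  NZCV=1000
7: ✓ SUBLE  r4←0x48
8: · ADDCS
9: · SUBGE

FIX = (r2, 0x52)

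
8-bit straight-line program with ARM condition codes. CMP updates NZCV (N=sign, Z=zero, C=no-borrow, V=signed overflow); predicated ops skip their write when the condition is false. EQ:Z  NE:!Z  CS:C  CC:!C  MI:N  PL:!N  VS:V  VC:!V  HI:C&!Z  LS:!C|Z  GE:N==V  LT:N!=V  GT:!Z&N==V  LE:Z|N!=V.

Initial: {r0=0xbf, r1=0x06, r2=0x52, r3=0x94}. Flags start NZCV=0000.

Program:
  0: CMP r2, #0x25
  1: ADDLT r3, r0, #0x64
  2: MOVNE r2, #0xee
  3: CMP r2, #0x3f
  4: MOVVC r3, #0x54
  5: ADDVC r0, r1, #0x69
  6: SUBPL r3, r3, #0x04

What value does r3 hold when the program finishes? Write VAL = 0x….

VAL = 0x54

[0] flags=0010 → (cmp)
[1] flags=0010 LT?F → skip
[2] flags=0010 NE?T → r2=0xee
[3] flags=1010 → (cmp)
[4] flags=1010 VC?T → r3=0x54
[5] flags=1010 VC?T → r0=0x6f
[6] flags=1010 PL?F → skip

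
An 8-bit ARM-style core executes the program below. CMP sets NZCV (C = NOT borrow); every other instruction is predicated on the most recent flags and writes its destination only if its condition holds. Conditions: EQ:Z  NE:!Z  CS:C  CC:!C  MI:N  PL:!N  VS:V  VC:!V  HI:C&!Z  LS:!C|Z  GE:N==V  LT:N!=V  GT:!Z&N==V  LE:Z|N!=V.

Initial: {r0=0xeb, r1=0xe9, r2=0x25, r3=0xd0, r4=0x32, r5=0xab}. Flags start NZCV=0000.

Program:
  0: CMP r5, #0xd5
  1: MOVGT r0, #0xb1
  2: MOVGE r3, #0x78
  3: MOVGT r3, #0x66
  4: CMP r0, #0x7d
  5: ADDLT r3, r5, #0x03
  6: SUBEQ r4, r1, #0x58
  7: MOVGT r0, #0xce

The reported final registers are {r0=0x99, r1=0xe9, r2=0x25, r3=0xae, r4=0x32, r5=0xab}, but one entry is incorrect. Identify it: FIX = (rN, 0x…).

FIX = (r0, 0xeb)

[0] flags=1000 → (cmp)
[1] flags=1000 GT?F → skip
[2] flags=1000 GE?F → skip
[3] flags=1000 GT?F → skip
[4] flags=0011 → (cmp)
[5] flags=0011 LT?T → r3=0xae
[6] flags=0011 EQ?F → skip
[7] flags=0011 GT?F → skip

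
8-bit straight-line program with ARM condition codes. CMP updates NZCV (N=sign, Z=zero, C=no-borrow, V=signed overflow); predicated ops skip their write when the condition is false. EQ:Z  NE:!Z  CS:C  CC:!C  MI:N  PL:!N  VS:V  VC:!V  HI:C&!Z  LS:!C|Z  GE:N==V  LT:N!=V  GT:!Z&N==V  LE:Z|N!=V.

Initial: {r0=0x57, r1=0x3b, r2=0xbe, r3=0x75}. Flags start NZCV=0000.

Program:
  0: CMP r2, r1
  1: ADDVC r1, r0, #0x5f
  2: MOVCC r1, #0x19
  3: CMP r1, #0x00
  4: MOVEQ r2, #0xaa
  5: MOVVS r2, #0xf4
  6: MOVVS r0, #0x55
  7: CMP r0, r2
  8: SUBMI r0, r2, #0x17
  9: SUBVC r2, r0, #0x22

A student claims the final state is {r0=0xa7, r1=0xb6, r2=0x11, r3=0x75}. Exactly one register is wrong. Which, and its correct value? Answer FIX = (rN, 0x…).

FIX = (r2, 0xbe)

0: ✓ CMP  NZCV=1010
1: ✓ ADDVC  r1←0xb6
2: · MOVCC
3: ✓ CMP  NZCV=1010
4: · MOVEQ
5: · MOVVS
6: · MOVVS
7: ✓ CMP  NZCV=1001
8: ✓ SUBMI  r0←0xa7
9: · SUBVC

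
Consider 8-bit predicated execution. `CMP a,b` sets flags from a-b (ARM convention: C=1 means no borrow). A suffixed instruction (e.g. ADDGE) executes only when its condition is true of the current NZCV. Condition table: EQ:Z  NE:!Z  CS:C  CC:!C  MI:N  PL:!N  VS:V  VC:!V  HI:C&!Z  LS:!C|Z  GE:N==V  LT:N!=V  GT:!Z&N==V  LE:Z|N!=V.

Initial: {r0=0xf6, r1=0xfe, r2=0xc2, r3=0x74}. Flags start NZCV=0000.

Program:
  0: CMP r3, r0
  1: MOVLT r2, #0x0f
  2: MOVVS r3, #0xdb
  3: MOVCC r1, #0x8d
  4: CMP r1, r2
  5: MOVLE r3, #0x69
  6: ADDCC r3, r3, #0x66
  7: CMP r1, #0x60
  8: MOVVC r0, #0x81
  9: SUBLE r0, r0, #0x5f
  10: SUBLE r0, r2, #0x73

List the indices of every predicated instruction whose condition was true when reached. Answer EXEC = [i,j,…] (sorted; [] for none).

[0] flags=0000 → (cmp)
[1] flags=0000 LT?F → skip
[2] flags=0000 VS?F → skip
[3] flags=0000 CC?T → r1=0x8d
[4] flags=1000 → (cmp)
[5] flags=1000 LE?T → r3=0x69
[6] flags=1000 CC?T → r3=0xcf
[7] flags=0011 → (cmp)
[8] flags=0011 VC?F → skip
[9] flags=0011 LE?T → r0=0x97
[10] flags=0011 LE?T → r0=0x4f

EXEC = [3,5,6,9,10]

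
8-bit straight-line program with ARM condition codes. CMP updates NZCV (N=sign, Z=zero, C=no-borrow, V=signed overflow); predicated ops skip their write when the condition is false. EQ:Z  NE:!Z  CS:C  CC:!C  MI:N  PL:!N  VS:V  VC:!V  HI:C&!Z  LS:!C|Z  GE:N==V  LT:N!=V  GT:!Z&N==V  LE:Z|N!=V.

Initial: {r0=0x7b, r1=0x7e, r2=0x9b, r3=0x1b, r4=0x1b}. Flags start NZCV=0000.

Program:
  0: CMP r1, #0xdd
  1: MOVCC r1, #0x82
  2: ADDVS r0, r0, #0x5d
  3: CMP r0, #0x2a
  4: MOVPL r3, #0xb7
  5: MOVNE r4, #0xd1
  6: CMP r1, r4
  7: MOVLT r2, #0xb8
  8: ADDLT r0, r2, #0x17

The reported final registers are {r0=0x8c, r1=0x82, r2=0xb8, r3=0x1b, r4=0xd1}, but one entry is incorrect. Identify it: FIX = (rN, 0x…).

FIX = (r0, 0xcf)

[0] flags=1001 → (cmp)
[1] flags=1001 CC?T → r1=0x82
[2] flags=1001 VS?T → r0=0xd8
[3] flags=1010 → (cmp)
[4] flags=1010 PL?F → skip
[5] flags=1010 NE?T → r4=0xd1
[6] flags=1000 → (cmp)
[7] flags=1000 LT?T → r2=0xb8
[8] flags=1000 LT?T → r0=0xcf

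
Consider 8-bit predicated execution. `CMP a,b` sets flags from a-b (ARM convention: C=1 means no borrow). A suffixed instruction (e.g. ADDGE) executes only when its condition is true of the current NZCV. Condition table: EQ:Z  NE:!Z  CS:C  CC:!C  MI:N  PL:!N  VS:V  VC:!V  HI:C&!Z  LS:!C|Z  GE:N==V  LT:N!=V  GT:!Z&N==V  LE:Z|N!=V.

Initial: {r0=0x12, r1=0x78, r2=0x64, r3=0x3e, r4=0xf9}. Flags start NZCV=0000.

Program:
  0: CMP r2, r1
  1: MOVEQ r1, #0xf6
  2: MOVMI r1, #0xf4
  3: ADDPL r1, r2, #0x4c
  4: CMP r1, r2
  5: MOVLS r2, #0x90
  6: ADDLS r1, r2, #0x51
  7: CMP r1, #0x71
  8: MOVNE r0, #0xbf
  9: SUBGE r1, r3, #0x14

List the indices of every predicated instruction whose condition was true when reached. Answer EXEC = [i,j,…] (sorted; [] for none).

0: ✓ CMP  NZCV=1000
1: · MOVEQ
2: ✓ MOVMI  r1←0xf4
3: · ADDPL
4: ✓ CMP  NZCV=1010
5: · MOVLS
6: · ADDLS
7: ✓ CMP  NZCV=1010
8: ✓ MOVNE  r0←0xbf
9: · SUBGE

EXEC = [2,8]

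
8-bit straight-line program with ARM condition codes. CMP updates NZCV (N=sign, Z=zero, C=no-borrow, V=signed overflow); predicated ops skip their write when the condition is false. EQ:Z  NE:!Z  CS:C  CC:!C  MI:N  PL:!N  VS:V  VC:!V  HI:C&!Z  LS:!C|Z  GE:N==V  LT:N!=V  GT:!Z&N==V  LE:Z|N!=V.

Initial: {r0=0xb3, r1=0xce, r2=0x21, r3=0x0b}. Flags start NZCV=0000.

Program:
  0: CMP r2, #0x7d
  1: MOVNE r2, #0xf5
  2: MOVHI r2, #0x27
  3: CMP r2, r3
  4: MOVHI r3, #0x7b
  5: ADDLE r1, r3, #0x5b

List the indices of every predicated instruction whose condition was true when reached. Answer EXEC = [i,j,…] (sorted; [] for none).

EXEC = [1,4,5]

[0] flags=1000 → (cmp)
[1] flags=1000 NE?T → r2=0xf5
[2] flags=1000 HI?F → skip
[3] flags=1010 → (cmp)
[4] flags=1010 HI?T → r3=0x7b
[5] flags=1010 LE?T → r1=0xd6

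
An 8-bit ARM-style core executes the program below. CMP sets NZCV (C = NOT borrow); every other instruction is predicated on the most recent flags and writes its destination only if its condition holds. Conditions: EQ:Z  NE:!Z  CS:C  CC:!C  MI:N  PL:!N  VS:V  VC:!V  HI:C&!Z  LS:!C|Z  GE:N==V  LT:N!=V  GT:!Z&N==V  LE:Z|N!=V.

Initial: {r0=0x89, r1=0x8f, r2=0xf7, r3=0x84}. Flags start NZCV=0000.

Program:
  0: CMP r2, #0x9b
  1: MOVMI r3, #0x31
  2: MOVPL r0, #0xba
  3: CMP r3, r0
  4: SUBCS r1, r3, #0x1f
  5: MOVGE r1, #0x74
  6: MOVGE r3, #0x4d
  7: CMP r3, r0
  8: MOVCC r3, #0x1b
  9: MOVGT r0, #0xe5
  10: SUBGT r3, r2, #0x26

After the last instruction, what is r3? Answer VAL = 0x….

[0] flags=0010 → (cmp)
[1] flags=0010 MI?F → skip
[2] flags=0010 PL?T → r0=0xba
[3] flags=1000 → (cmp)
[4] flags=1000 CS?F → skip
[5] flags=1000 GE?F → skip
[6] flags=1000 GE?F → skip
[7] flags=1000 → (cmp)
[8] flags=1000 CC?T → r3=0x1b
[9] flags=1000 GT?F → skip
[10] flags=1000 GT?F → skip

VAL = 0x1b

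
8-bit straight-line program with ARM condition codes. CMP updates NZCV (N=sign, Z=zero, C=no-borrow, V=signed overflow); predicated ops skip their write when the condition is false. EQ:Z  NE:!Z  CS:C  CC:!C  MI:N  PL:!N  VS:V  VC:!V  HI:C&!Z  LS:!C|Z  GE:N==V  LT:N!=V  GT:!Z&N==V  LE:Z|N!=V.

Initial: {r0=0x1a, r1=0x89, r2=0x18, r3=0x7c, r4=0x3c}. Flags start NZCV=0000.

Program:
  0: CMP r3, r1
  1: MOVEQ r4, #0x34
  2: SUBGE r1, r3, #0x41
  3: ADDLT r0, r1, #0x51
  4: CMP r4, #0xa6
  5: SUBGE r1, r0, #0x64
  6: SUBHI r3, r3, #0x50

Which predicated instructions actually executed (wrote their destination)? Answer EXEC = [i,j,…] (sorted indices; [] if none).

0: ✓ CMP  NZCV=1001
1: · MOVEQ
2: ✓ SUBGE  r1←0x3b
3: · ADDLT
4: ✓ CMP  NZCV=1001
5: ✓ SUBGE  r1←0xb6
6: · SUBHI

EXEC = [2,5]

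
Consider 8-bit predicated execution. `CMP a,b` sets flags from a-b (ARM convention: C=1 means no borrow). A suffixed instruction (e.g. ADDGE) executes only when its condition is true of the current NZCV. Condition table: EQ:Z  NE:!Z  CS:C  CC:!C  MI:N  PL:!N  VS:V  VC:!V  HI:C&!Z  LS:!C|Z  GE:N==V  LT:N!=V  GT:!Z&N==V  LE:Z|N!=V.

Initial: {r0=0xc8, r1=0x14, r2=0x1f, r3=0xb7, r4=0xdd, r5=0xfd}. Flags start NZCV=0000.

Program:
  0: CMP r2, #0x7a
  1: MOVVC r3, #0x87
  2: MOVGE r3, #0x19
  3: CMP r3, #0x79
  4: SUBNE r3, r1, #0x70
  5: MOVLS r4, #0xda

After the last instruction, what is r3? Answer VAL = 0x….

0: ✓ CMP  NZCV=1000
1: ✓ MOVVC  r3←0x87
2: · MOVGE
3: ✓ CMP  NZCV=0011
4: ✓ SUBNE  r3←0xa4
5: · MOVLS

VAL = 0xa4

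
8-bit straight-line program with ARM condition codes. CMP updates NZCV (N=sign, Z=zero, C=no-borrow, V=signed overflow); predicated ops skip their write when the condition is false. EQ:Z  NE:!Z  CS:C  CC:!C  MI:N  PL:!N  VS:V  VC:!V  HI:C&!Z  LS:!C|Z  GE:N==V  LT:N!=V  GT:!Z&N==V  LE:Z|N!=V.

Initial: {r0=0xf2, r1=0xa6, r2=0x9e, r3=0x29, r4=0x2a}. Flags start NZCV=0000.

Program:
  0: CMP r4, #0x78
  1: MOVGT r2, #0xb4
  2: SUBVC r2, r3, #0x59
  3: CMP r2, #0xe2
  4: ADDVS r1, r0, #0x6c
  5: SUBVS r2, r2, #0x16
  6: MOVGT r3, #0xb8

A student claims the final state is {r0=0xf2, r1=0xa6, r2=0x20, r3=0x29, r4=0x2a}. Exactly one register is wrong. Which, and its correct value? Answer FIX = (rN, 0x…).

FIX = (r2, 0xd0)

[0] flags=1000 → (cmp)
[1] flags=1000 GT?F → skip
[2] flags=1000 VC?T → r2=0xd0
[3] flags=1000 → (cmp)
[4] flags=1000 VS?F → skip
[5] flags=1000 VS?F → skip
[6] flags=1000 GT?F → skip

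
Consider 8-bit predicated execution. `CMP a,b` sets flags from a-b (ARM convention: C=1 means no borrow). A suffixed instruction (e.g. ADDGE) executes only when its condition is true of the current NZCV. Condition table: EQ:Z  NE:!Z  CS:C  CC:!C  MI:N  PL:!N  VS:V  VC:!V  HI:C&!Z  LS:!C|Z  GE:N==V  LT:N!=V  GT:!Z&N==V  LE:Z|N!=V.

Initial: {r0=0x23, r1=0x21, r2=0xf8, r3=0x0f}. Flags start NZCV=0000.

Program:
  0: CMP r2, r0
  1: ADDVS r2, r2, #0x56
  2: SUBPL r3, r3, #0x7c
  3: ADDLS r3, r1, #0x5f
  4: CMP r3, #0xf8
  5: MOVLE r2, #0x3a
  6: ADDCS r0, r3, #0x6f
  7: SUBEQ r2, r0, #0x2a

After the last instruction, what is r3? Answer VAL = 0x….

0: ✓ CMP  NZCV=1010
1: · ADDVS
2: · SUBPL
3: · ADDLS
4: ✓ CMP  NZCV=0000
5: · MOVLE
6: · ADDCS
7: · SUBEQ

VAL = 0x0f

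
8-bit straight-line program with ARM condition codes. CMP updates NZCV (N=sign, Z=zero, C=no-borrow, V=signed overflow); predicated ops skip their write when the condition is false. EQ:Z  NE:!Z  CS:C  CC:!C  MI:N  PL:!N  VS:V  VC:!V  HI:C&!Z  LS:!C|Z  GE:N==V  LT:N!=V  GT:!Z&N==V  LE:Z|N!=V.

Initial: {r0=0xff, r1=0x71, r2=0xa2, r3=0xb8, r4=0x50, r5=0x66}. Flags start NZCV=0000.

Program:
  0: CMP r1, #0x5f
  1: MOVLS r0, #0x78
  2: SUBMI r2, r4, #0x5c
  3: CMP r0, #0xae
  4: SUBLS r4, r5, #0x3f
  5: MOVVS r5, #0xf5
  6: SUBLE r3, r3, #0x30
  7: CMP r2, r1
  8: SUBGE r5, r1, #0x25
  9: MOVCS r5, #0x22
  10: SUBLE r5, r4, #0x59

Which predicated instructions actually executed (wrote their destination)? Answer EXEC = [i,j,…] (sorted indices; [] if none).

EXEC = [9,10]

0: ✓ CMP  NZCV=0010
1: · MOVLS
2: · SUBMI
3: ✓ CMP  NZCV=0010
4: · SUBLS
5: · MOVVS
6: · SUBLE
7: ✓ CMP  NZCV=0011
8: · SUBGE
9: ✓ MOVCS  r5←0x22
10: ✓ SUBLE  r5←0xf7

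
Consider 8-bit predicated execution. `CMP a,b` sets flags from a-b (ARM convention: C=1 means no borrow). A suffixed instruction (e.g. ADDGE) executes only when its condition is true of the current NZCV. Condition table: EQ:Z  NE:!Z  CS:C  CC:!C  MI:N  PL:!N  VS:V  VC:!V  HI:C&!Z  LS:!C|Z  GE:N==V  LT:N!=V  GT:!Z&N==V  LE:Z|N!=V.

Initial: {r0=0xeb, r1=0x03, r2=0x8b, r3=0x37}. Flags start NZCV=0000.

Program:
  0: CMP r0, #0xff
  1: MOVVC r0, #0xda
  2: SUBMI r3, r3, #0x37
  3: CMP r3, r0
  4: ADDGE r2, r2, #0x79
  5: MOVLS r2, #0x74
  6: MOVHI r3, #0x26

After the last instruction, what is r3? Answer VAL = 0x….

VAL = 0x00

[0] flags=1000 → (cmp)
[1] flags=1000 VC?T → r0=0xda
[2] flags=1000 MI?T → r3=0x00
[3] flags=0000 → (cmp)
[4] flags=0000 GE?T → r2=0x04
[5] flags=0000 LS?T → r2=0x74
[6] flags=0000 HI?F → skip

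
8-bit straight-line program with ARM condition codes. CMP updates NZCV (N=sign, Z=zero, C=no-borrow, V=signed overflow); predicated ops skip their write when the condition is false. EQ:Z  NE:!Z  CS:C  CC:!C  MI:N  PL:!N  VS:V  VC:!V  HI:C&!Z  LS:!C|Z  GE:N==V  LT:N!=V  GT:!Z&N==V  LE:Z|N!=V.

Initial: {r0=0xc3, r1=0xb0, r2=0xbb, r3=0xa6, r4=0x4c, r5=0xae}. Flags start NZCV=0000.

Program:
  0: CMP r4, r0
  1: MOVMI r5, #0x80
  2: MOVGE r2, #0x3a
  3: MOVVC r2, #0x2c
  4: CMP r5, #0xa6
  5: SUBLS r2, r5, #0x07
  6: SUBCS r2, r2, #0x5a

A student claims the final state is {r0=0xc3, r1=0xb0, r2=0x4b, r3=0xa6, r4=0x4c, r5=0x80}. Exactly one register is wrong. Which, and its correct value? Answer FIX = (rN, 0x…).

FIX = (r2, 0x79)

0: ✓ CMP  NZCV=1001
1: ✓ MOVMI  r5←0x80
2: ✓ MOVGE  r2←0x3a
3: · MOVVC
4: ✓ CMP  NZCV=1000
5: ✓ SUBLS  r2←0x79
6: · SUBCS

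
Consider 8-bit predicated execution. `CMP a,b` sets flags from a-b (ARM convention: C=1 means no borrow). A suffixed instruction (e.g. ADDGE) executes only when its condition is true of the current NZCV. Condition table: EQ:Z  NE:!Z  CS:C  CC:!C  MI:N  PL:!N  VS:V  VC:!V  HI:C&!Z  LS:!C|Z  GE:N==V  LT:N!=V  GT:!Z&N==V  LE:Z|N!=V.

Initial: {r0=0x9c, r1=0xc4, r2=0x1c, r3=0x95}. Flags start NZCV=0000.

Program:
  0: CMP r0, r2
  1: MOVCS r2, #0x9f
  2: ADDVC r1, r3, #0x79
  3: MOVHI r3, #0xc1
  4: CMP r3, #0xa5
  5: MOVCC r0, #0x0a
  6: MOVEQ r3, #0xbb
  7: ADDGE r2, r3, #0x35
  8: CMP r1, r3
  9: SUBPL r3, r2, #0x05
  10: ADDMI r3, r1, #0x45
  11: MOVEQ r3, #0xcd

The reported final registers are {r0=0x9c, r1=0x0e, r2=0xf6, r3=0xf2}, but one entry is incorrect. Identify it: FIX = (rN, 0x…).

FIX = (r3, 0xf1)

0: ✓ CMP  NZCV=1010
1: ✓ MOVCS  r2←0x9f
2: ✓ ADDVC  r1←0x0e
3: ✓ MOVHI  r3←0xc1
4: ✓ CMP  NZCV=0010
5: · MOVCC
6: · MOVEQ
7: ✓ ADDGE  r2←0xf6
8: ✓ CMP  NZCV=0000
9: ✓ SUBPL  r3←0xf1
10: · ADDMI
11: · MOVEQ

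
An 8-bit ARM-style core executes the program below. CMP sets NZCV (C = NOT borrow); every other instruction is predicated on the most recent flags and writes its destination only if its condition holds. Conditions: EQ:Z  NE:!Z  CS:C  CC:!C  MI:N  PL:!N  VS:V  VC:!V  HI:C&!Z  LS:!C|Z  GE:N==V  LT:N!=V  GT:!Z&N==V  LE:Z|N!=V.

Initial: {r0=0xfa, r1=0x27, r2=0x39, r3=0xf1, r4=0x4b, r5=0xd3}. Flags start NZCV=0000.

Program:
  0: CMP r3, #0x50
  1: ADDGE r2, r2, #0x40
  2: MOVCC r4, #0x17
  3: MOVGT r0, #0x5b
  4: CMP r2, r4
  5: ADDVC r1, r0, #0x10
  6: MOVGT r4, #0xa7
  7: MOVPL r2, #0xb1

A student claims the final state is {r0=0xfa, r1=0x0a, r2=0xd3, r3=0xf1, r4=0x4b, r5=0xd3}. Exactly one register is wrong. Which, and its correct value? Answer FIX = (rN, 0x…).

FIX = (r2, 0x39)

0: ✓ CMP  NZCV=1010
1: · ADDGE
2: · MOVCC
3: · MOVGT
4: ✓ CMP  NZCV=1000
5: ✓ ADDVC  r1←0x0a
6: · MOVGT
7: · MOVPL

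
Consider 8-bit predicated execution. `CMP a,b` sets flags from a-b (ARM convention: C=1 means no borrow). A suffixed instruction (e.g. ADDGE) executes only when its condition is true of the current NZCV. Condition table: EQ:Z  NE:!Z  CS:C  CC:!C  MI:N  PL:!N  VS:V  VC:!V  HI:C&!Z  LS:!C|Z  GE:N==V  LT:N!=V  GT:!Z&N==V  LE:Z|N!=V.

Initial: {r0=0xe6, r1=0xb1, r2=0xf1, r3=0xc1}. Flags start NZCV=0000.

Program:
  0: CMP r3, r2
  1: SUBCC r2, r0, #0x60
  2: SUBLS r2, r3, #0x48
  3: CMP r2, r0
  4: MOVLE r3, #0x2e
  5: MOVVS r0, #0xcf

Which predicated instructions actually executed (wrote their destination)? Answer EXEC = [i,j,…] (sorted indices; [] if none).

EXEC = [1,2,5]

[0] flags=1000 → (cmp)
[1] flags=1000 CC?T → r2=0x86
[2] flags=1000 LS?T → r2=0x79
[3] flags=1001 → (cmp)
[4] flags=1001 LE?F → skip
[5] flags=1001 VS?T → r0=0xcf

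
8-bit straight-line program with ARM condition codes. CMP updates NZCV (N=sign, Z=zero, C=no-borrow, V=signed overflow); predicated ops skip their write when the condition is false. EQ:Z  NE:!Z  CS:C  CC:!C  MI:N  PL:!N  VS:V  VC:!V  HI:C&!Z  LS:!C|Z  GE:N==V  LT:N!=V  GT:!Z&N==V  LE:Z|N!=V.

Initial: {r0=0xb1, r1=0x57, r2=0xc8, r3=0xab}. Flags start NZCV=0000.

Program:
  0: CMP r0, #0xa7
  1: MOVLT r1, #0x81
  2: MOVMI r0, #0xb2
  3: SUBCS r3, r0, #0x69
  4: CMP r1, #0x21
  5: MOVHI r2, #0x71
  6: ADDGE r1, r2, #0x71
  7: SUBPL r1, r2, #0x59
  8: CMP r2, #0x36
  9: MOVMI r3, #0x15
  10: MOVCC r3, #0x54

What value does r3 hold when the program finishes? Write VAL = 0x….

0: ✓ CMP  NZCV=0010
1: · MOVLT
2: · MOVMI
3: ✓ SUBCS  r3←0x48
4: ✓ CMP  NZCV=0010
5: ✓ MOVHI  r2←0x71
6: ✓ ADDGE  r1←0xe2
7: ✓ SUBPL  r1←0x18
8: ✓ CMP  NZCV=0010
9: · MOVMI
10: · MOVCC

VAL = 0x48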